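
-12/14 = -6/7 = -0.86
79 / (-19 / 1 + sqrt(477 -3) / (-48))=-4.06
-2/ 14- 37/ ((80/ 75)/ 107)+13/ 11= -4571365/ 1232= -3710.52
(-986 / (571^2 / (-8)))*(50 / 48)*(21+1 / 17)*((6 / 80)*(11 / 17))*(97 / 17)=27693985 / 188451698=0.15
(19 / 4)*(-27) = -513 / 4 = -128.25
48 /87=16 /29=0.55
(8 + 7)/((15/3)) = 3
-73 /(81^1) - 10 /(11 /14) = -12143 /891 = -13.63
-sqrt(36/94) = -3 * sqrt(94)/47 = -0.62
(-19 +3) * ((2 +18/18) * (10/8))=-60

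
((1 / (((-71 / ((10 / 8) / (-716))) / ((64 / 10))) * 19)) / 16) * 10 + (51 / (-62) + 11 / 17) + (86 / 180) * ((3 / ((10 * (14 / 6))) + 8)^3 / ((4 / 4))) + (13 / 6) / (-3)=111613390152606831 / 436485394310000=255.71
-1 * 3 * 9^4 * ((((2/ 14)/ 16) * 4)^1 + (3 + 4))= -3877551/ 28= -138483.96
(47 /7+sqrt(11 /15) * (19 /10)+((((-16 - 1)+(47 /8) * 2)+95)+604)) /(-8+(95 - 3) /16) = -19613 /63 - 38 * sqrt(165) /675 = -312.04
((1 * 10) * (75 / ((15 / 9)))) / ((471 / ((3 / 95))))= 90 / 2983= 0.03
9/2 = 4.50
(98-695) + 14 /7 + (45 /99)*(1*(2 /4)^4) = -104715 /176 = -594.97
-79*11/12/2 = -869/24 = -36.21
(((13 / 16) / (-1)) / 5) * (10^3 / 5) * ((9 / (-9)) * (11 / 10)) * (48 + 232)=10010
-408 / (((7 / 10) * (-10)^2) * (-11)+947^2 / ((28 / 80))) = -476 / 2988465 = -0.00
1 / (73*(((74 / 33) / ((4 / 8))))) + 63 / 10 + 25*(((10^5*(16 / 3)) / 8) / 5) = 54021021473 / 162060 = 333339.64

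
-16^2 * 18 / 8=-576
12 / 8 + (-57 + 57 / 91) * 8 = -81807 / 182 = -449.49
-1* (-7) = 7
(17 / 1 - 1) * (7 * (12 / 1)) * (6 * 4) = 32256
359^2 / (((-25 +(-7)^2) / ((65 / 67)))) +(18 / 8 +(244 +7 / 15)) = 14623309 / 2680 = 5456.46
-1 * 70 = -70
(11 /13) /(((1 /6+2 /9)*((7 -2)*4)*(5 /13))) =99 /350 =0.28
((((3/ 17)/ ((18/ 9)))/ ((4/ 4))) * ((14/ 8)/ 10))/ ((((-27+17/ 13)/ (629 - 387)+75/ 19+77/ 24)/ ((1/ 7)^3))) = 268983/ 42121036510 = 0.00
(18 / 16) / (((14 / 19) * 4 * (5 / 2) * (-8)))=-171 / 8960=-0.02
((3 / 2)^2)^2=5.06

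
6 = 6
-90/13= -6.92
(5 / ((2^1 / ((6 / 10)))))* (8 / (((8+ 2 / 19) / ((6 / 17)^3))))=24624 / 378301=0.07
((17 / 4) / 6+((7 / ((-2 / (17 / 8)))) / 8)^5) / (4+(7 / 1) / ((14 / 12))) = 284766847 / 206158430208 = 0.00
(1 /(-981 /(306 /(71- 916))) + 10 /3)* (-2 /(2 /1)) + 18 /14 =-3961229 /1934205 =-2.05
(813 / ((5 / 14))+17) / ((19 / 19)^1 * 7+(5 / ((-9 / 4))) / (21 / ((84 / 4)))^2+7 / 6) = 206406 / 535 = 385.81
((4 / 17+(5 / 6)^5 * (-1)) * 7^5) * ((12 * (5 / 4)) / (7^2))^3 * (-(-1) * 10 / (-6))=13763125 / 102816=133.86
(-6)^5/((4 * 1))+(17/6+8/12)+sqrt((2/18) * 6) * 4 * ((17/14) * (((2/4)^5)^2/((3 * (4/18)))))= -3881/2+17 * sqrt(6)/7168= -1940.49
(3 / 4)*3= 9 / 4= 2.25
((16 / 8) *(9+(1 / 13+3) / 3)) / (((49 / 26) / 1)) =1564 / 147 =10.64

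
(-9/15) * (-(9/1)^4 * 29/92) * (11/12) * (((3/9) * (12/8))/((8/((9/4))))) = 18836631/117760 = 159.96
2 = 2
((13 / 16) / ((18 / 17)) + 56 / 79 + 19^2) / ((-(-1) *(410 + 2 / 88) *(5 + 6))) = 8247059 / 102617208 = 0.08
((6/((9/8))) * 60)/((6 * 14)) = 80/21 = 3.81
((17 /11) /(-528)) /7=-17 /40656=-0.00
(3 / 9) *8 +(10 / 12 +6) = 19 / 2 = 9.50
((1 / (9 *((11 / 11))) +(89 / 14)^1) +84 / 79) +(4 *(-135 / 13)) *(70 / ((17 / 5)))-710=-3426619991 / 2199834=-1557.67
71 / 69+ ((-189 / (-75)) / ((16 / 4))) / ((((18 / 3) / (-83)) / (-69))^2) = 15841717907 / 27600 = 573975.29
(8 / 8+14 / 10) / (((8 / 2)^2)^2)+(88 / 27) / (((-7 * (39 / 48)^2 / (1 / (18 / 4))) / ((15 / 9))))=-69502379 / 275970240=-0.25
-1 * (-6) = 6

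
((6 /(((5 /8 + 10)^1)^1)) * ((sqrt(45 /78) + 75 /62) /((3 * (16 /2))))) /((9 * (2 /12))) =2 * sqrt(390) /3315 + 10 /527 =0.03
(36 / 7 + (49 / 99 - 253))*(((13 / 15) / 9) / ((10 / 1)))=-1114243 / 467775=-2.38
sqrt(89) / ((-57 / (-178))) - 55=-55 + 178 * sqrt(89) / 57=-25.54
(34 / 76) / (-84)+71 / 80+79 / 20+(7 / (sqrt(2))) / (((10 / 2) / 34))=38.49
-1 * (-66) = 66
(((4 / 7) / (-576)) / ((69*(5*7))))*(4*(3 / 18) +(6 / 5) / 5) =-17 / 45643500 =-0.00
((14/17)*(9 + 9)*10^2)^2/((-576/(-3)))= 3307500/289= 11444.64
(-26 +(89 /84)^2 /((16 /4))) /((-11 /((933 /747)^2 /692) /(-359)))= -25205412998617 /13320362297088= -1.89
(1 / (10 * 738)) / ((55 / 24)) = 2 / 33825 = 0.00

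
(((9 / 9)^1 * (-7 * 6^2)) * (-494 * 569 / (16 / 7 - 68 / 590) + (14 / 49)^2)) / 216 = 14220834491 / 94122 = 151089.38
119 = 119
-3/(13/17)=-51/13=-3.92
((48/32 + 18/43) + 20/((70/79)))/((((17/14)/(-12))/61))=-10791876/731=-14763.17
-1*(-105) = 105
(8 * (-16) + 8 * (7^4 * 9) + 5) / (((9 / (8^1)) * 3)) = 51184.89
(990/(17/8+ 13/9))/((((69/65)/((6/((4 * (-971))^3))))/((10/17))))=-1447875/91995708923557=-0.00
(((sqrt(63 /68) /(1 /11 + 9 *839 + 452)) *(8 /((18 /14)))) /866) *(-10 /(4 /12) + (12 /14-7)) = -2783 *sqrt(119) /972027411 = -0.00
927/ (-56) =-927/ 56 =-16.55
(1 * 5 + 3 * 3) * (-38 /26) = -266 /13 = -20.46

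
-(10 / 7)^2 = -100 / 49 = -2.04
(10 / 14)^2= 25 / 49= 0.51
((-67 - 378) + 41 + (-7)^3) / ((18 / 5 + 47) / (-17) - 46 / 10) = 63495 / 644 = 98.59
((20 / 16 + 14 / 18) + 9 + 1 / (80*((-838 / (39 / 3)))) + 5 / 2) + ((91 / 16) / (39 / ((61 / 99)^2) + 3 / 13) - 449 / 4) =-4941409453031 / 50081595120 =-98.67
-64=-64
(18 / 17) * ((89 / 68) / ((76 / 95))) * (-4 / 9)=-445 / 578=-0.77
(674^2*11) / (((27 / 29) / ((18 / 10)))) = 9660936.27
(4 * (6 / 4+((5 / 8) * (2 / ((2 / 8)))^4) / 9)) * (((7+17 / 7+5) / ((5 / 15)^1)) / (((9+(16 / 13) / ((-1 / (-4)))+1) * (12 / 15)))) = 33790055 / 8148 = 4147.04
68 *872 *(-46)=-2727616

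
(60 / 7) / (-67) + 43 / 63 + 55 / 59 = 1.49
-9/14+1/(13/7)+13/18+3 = 2963/819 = 3.62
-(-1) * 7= 7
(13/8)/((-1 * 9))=-13/72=-0.18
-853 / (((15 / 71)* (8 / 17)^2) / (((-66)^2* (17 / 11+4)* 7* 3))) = -739891933011 / 80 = -9248649162.64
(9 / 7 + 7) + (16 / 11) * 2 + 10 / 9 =8528 / 693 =12.31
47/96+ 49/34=3151/1632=1.93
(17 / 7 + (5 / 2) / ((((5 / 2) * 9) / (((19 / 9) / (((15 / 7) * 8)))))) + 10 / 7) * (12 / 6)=263371 / 34020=7.74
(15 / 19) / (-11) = -15 / 209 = -0.07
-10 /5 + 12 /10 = -4 /5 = -0.80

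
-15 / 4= -3.75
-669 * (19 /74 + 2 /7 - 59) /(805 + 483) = 20257989 /667184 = 30.36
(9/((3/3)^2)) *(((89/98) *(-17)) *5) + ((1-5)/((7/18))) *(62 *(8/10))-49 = -614419/490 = -1253.92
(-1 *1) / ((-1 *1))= 1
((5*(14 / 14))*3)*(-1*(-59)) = 885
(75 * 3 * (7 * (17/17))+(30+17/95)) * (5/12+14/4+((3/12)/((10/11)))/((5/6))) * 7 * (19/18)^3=61366554977/1093500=56119.39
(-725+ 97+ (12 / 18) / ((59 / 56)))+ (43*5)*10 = 1522.63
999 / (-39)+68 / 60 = -4774 / 195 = -24.48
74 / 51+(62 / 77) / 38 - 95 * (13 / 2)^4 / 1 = -202445322347 / 1193808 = -169579.47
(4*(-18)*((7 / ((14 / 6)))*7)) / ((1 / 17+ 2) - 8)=25704 / 101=254.50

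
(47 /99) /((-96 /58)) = -1363 /4752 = -0.29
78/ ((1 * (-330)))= -13/ 55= -0.24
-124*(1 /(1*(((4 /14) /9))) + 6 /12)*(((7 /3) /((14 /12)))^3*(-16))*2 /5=203161.60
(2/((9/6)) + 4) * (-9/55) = -48/55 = -0.87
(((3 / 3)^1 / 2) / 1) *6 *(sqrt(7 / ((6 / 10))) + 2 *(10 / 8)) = 15 / 2 + sqrt(105) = 17.75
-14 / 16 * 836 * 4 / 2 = -1463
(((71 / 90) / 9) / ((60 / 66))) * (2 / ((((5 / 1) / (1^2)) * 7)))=781 / 141750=0.01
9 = 9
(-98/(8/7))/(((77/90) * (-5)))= 441/22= 20.05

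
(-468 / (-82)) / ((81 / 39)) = 338 / 123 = 2.75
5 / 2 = 2.50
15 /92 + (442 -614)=-15809 /92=-171.84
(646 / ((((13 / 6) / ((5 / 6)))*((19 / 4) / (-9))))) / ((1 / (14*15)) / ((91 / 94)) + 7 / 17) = -19117350 / 16921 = -1129.80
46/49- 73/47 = -1415/2303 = -0.61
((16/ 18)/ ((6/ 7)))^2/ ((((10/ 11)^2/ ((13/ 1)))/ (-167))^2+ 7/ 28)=216404576804416/ 50305812479649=4.30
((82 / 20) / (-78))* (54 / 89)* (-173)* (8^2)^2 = 130738176 / 5785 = 22599.51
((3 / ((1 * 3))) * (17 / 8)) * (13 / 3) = 221 / 24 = 9.21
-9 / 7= -1.29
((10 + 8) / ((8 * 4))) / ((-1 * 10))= -9 / 160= -0.06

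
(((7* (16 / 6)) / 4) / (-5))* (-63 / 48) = 49 / 40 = 1.22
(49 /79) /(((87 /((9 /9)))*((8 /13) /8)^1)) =637 /6873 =0.09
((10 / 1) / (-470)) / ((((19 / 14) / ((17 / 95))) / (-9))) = 2142 / 84835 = 0.03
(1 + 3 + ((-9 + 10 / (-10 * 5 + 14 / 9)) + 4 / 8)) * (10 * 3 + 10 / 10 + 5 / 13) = -209304 / 1417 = -147.71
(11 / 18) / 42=11 / 756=0.01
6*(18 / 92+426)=58815 / 23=2557.17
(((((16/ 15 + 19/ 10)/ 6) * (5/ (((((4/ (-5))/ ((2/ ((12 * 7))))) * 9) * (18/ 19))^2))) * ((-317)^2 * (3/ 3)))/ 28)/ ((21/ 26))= 1049298601325/ 7839681583104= 0.13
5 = 5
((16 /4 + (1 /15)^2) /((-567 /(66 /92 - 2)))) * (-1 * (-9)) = 53159 /652050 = 0.08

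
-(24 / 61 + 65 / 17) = -4.22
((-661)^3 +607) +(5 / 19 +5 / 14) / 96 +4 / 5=-12291505611117 / 42560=-288804173.19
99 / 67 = 1.48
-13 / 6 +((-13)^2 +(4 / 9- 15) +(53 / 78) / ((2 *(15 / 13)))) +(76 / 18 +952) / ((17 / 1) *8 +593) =20192647 / 131220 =153.88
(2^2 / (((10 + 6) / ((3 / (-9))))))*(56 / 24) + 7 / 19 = 119 / 684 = 0.17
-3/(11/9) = -27/11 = -2.45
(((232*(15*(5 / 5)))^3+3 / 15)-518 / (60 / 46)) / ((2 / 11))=3476895807253 / 15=231793053816.87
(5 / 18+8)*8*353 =210388 / 9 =23376.44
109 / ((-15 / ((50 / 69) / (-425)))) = 218 / 17595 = 0.01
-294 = -294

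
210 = 210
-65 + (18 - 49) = -96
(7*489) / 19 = 3423 / 19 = 180.16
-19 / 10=-1.90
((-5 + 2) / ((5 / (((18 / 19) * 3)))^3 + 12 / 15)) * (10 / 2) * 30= -354294000 / 4916731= -72.06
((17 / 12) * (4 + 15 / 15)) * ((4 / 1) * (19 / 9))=1615 / 27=59.81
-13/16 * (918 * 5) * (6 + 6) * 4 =-179010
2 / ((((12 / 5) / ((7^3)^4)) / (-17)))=-1176509412085 / 6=-196084902014.17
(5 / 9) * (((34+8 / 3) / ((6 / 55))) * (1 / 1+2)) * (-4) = -60500 / 27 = -2240.74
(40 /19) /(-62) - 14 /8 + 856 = 854.22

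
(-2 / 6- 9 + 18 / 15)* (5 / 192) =-61 / 288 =-0.21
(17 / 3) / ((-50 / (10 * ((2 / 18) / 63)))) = -17 / 8505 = -0.00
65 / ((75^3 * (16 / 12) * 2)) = 13 / 225000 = 0.00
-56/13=-4.31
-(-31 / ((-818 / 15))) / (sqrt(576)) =-155 / 6544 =-0.02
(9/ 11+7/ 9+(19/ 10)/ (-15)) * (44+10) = 21819/ 275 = 79.34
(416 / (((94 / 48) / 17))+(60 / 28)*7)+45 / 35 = 1193454 / 329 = 3627.52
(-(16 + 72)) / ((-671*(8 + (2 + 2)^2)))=1 / 183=0.01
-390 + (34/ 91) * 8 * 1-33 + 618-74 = 11283/ 91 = 123.99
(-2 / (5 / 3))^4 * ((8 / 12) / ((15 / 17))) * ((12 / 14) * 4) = 117504 / 21875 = 5.37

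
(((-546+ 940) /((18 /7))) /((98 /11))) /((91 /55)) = 119185 /11466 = 10.39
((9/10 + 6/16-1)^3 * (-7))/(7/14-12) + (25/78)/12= 3390089/86112000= 0.04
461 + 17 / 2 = 939 / 2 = 469.50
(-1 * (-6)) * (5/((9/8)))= 80/3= 26.67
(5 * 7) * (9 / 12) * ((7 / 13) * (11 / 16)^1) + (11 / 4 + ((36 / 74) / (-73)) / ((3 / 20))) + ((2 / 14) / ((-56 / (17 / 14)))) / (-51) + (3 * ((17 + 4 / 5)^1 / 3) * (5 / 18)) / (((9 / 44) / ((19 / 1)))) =29450962418195 / 62434846656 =471.71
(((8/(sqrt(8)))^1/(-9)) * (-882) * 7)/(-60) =-343 * sqrt(2)/15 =-32.34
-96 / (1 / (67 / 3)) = -2144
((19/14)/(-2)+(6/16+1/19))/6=-89/2128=-0.04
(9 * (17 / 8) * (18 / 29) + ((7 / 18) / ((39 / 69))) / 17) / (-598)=-2748191 / 137972952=-0.02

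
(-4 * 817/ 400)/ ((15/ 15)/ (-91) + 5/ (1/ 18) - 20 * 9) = 74347/ 819100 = 0.09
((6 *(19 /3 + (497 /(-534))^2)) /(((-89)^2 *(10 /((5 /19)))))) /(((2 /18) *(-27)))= -2052997 /42915692844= -0.00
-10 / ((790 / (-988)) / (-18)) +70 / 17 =-296798 / 1343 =-221.00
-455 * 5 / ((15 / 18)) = -2730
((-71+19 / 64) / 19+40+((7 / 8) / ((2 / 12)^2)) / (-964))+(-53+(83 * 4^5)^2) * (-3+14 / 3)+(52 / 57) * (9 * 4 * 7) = 12039400284.47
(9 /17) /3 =3 /17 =0.18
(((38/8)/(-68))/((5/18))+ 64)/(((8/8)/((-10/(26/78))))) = -130047/68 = -1912.46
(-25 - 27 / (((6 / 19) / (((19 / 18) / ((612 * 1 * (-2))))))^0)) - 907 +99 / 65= -62236 / 65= -957.48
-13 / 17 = -0.76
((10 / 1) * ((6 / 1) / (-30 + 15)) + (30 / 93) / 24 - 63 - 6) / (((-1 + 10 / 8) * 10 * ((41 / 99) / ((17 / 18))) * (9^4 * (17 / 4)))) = -298661 / 125085465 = -0.00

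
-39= -39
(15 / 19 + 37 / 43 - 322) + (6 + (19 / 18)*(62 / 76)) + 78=-235.49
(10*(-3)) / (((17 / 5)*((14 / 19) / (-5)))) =7125 / 119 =59.87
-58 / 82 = -29 / 41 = -0.71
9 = 9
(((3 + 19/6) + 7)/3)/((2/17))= 1343/36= 37.31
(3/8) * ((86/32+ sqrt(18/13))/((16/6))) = 27 * sqrt(26)/832+ 387/1024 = 0.54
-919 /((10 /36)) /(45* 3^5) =-1838 /6075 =-0.30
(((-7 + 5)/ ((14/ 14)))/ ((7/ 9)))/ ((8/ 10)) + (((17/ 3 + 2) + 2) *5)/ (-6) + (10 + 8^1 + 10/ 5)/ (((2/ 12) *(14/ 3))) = 130/ 9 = 14.44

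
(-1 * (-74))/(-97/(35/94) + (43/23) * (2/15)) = -17871/62854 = -0.28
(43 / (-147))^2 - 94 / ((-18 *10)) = 14593 / 24010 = 0.61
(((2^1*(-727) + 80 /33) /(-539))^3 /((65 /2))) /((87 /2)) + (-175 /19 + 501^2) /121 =1254213186764841020668 /604636450973890335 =2074.33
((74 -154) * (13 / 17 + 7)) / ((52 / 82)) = -216480 / 221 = -979.55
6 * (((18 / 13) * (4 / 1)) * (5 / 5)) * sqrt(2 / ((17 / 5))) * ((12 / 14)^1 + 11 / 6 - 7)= -13032 * sqrt(170) / 1547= -109.84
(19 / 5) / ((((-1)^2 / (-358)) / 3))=-20406 / 5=-4081.20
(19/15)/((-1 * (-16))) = 19/240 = 0.08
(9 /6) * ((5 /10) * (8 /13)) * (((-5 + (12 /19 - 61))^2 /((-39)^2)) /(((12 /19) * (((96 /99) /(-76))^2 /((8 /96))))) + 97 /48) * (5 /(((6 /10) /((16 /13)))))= 7394796025 /685464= 10788.02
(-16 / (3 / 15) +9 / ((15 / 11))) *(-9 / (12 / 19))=20919 / 20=1045.95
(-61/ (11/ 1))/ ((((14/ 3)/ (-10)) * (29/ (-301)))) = -39345/ 319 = -123.34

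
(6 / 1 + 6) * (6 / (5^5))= 72 / 3125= 0.02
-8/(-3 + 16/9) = 72/11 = 6.55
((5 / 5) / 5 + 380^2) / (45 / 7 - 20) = -5054007 / 475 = -10640.01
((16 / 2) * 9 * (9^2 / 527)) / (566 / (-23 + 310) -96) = -836892 / 7110811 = -0.12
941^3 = 833237621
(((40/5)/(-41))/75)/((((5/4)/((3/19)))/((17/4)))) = -0.00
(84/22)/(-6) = -7/11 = -0.64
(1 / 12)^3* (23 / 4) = 23 / 6912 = 0.00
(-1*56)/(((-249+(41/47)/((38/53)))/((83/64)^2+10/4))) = 107073379/113290496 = 0.95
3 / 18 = 1 / 6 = 0.17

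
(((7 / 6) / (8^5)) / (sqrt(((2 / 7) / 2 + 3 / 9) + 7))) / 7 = sqrt(3297) / 30867456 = 0.00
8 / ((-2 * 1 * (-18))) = 2 / 9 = 0.22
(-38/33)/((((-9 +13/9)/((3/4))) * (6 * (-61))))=-57/182512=-0.00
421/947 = 0.44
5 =5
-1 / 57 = -0.02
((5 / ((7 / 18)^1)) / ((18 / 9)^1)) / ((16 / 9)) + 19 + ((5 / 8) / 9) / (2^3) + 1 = 95255 / 4032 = 23.62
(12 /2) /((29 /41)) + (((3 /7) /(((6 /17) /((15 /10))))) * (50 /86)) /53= 15734727 /1850548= 8.50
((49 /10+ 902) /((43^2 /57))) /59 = 516933 /1090910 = 0.47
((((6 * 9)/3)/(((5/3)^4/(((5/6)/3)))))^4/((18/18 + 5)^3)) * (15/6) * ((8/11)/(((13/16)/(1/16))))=1594323/13964843750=0.00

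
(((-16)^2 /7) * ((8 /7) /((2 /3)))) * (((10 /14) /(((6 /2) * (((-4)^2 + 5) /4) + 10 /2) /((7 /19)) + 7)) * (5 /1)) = 3.54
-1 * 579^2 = -335241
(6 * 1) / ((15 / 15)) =6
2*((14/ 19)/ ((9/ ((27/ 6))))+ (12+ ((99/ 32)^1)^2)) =426859/ 9728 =43.88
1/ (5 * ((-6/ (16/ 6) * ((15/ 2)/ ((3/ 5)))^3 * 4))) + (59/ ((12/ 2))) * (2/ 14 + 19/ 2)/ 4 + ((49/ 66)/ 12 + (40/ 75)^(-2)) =10503893189/ 385000000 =27.28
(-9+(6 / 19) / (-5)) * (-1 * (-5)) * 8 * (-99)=681912 / 19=35890.11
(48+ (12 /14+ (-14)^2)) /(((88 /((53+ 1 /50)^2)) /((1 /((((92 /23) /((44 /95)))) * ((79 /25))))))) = 6022825457 /21014000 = 286.61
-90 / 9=-10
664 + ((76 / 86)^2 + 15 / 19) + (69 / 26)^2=15973595471 / 23748556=672.61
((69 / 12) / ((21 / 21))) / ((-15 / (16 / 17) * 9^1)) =-0.04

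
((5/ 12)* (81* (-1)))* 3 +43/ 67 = -26963/ 268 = -100.61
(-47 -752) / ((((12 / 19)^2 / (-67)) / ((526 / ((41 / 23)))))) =116899423237 / 2952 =39600075.62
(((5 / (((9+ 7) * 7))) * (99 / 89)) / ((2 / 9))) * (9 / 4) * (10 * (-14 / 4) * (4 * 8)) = -200475 / 356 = -563.13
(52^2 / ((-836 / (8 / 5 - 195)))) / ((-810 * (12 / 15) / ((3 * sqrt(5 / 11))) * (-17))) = 163423 * sqrt(55) / 10552410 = 0.11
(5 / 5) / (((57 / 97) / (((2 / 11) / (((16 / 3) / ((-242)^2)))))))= 129107 / 38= 3397.55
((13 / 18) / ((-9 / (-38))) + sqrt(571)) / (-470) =-0.06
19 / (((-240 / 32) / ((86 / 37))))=-3268 / 555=-5.89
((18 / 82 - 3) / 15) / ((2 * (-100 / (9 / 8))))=171 / 164000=0.00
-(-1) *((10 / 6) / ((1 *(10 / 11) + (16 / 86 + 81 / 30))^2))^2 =12513666360250000 / 934538283711331209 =0.01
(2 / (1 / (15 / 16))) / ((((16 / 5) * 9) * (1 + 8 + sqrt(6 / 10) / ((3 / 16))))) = 1125 / 122752 -25 * sqrt(15) / 23016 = 0.00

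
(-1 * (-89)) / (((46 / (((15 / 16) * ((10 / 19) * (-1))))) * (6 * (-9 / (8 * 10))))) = 11125 / 7866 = 1.41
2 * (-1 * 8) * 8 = -128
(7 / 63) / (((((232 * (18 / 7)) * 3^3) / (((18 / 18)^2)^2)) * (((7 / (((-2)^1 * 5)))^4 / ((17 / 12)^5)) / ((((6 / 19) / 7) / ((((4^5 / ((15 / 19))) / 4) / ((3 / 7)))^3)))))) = 110926328125 / 6496729912997180627484672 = 0.00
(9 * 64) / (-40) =-72 / 5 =-14.40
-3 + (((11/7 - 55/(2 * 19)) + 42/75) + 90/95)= -479/350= -1.37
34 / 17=2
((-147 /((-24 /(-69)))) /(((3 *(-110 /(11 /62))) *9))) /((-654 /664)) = -0.03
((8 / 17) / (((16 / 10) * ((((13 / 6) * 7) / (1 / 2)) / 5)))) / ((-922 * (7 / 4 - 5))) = 150 / 9271171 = 0.00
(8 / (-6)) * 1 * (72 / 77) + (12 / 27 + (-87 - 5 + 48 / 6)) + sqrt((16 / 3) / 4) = -58768 / 693 + 2 * sqrt(3) / 3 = -83.65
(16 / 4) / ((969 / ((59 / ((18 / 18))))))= 236 / 969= 0.24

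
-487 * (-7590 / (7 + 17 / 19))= 2341009 / 5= 468201.80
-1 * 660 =-660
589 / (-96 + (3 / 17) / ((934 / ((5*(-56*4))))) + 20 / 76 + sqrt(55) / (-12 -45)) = -6.13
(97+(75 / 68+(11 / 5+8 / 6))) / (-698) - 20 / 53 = -19733657 / 37733880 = -0.52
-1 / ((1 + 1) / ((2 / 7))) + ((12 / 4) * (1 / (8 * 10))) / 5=-0.14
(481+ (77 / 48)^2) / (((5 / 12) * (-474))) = -1114153 / 455040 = -2.45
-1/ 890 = -0.00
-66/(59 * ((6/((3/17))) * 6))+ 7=14031/2006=6.99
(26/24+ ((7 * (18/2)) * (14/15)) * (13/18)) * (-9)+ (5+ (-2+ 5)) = -383.95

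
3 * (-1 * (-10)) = 30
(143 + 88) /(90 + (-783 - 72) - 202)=-231 /967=-0.24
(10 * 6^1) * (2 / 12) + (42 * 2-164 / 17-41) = 737 / 17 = 43.35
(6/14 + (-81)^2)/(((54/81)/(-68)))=-4684860/7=-669265.71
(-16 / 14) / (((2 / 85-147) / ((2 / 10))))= 136 / 87451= 0.00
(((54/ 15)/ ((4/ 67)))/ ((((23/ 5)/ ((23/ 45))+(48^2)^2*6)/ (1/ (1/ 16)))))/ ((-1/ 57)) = -30552/ 17694725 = -0.00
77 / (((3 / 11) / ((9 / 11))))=231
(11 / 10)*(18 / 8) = 99 / 40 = 2.48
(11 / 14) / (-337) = -11 / 4718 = -0.00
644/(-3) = -644/3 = -214.67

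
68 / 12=17 / 3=5.67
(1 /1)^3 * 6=6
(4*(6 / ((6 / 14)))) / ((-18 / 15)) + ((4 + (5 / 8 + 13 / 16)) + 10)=-1499 / 48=-31.23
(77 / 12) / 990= 7 / 1080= 0.01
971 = 971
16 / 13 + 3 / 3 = 29 / 13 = 2.23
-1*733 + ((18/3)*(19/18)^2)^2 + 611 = -225431/2916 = -77.31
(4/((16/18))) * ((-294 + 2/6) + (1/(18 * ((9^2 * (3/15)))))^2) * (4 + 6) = -3121330015/236196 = -13215.00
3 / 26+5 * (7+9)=2083 / 26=80.12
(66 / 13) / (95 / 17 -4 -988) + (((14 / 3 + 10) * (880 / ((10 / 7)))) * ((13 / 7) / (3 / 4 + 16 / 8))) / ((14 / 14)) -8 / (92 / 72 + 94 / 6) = 1216921010506 / 199467255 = 6100.86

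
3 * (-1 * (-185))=555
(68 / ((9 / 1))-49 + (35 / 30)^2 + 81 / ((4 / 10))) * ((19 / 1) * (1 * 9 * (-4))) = -111093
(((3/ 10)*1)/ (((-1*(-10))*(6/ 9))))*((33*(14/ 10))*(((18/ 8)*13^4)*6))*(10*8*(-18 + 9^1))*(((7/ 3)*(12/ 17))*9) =-8555507628.90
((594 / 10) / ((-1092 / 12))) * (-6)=1782 / 455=3.92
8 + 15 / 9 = 29 / 3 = 9.67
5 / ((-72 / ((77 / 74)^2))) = -29645 / 394272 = -0.08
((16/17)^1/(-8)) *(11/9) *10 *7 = -1540/153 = -10.07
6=6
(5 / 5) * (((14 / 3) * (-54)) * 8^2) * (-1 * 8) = 129024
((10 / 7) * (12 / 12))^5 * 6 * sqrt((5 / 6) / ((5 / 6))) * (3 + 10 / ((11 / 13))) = 97800000 / 184877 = 529.00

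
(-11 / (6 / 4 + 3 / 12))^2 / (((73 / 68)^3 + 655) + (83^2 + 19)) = 608740352 / 116543473417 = 0.01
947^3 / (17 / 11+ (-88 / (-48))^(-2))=102762652883 / 223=460819071.22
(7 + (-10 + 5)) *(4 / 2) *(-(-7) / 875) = 4 / 125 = 0.03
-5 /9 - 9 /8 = -121 /72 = -1.68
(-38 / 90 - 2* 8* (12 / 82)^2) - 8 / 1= -663019 / 75645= -8.76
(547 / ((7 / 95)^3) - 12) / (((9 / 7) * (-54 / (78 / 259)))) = -6096740117 / 1027971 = -5930.85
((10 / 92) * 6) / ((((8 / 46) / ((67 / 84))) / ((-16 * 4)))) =-1340 / 7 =-191.43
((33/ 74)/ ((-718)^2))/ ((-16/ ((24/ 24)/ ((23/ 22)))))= -363/ 7019374784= -0.00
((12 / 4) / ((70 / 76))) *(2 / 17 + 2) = 4104 / 595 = 6.90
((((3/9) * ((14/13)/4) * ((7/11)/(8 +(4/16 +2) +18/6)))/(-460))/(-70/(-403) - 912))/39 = 1519/5765001364980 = 0.00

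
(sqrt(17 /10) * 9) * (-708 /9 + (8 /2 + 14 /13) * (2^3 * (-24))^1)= -61626 * sqrt(170) /65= -12361.61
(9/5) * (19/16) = 171/80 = 2.14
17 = 17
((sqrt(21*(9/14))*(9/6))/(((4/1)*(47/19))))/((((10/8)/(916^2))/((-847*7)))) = -212671119276*sqrt(6)/235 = -2216747767.03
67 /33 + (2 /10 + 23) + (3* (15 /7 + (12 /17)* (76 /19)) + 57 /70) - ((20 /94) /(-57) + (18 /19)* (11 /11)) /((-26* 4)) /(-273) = 103994297813 /2539933110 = 40.94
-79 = -79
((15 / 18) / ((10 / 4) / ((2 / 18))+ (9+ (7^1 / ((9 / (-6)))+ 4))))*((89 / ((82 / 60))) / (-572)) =-1335 / 433862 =-0.00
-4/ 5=-0.80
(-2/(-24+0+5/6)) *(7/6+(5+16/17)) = 1450/2363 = 0.61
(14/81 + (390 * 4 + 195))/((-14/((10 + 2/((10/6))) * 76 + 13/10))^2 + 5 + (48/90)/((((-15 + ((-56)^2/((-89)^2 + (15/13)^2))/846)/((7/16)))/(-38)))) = 92390616652728280975/294325899013995174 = 313.91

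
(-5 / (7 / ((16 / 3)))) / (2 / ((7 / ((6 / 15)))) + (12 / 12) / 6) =-800 / 59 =-13.56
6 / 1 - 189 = -183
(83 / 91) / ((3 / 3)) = 83 / 91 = 0.91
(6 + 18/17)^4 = 207360000/83521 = 2482.73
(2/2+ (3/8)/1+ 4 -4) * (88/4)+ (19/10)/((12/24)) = 681/20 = 34.05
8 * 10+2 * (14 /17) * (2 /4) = 1374 /17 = 80.82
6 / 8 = 3 / 4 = 0.75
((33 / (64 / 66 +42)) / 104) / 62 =1089 / 9143264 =0.00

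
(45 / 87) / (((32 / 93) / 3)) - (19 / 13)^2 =372257 / 156832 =2.37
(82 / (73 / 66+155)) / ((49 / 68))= 368016 / 504847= 0.73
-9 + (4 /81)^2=-59033 /6561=-9.00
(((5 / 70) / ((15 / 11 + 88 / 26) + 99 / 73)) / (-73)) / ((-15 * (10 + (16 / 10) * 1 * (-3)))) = 0.00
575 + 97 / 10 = 5847 / 10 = 584.70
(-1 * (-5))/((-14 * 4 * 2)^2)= 0.00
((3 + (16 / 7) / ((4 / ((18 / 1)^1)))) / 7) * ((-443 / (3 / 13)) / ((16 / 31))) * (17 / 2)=-94084783 / 1568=-60003.05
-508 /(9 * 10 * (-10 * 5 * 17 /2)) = 254 /19125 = 0.01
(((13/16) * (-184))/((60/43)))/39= -2.75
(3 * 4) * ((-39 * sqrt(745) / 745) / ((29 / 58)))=-936 * sqrt(745) / 745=-34.29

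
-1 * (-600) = 600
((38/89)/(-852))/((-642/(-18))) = -19/1352266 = -0.00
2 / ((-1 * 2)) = -1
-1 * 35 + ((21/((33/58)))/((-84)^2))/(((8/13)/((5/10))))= -3104263/88704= -35.00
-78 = -78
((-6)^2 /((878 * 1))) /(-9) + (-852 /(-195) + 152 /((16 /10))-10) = 2550021 /28535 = 89.36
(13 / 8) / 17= 13 / 136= 0.10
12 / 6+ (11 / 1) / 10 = 31 / 10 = 3.10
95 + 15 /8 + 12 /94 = 36473 /376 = 97.00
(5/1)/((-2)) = -5/2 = -2.50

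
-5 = -5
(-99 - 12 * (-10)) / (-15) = -7 / 5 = -1.40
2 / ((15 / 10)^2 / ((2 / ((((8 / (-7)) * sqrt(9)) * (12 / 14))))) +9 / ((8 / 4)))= 196 / 117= 1.68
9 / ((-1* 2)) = -9 / 2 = -4.50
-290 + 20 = -270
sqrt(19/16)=sqrt(19)/4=1.09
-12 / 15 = -4 / 5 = -0.80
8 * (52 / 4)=104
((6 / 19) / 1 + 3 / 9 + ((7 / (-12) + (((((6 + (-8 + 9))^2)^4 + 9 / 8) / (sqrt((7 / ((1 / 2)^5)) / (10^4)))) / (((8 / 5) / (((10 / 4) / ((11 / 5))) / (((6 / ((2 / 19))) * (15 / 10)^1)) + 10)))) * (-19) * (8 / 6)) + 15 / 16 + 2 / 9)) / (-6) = -3353 / 16416 + 108580048024375 * sqrt(14) / 399168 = 1017790350.59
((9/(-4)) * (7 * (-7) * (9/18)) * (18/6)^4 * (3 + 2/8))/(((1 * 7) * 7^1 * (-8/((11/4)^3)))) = -12613887/16384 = -769.89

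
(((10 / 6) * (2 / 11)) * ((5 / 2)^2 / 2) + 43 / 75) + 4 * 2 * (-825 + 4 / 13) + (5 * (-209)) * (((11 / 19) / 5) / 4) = -71066726 / 10725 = -6626.27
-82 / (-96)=41 / 48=0.85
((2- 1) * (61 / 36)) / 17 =61 / 612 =0.10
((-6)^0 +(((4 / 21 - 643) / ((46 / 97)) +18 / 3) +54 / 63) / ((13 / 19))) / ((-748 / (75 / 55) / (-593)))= -6668620045 / 3131128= -2129.78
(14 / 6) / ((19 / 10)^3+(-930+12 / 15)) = -1000 / 395289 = -0.00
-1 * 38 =-38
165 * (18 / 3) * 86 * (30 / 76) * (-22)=-14048100 / 19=-739373.68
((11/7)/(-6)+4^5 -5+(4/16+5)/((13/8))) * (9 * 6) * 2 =10043910/91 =110372.64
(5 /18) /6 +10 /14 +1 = 1331 /756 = 1.76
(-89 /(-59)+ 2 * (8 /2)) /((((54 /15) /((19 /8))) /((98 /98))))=17765 /2832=6.27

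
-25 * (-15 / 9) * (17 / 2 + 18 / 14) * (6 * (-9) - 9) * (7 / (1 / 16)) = -2877000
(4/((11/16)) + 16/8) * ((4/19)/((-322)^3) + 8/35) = 7793303961/4361078645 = 1.79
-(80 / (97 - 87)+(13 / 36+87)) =-3433 / 36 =-95.36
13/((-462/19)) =-247/462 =-0.53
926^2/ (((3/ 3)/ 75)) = 64310700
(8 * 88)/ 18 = 352/ 9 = 39.11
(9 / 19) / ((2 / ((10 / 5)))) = 9 / 19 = 0.47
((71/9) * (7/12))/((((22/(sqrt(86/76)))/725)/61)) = 21979825 * sqrt(1634)/90288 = 9840.57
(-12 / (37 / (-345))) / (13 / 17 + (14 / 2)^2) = 3910 / 1739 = 2.25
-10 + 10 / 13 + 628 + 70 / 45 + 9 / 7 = 509099 / 819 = 621.61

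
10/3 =3.33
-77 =-77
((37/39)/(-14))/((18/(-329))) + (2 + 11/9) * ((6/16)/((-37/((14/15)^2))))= 1571629/1298700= 1.21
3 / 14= 0.21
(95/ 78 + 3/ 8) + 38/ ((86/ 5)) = 51011/ 13416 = 3.80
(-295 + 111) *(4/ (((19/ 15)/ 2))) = -22080/ 19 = -1162.11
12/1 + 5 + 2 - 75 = -56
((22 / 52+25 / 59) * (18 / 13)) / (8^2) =11691 / 638144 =0.02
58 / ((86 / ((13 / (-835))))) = -377 / 35905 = -0.01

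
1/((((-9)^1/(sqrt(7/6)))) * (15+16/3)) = -sqrt(42)/1098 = -0.01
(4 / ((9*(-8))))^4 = 1 / 104976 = 0.00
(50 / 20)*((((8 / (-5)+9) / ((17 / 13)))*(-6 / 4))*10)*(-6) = 21645 / 17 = 1273.24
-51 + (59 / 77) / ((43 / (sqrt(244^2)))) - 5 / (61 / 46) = -10183895 / 201971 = -50.42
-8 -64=-72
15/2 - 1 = 13/2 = 6.50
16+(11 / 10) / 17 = 2731 / 170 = 16.06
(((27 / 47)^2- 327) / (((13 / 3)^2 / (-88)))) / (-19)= -571518288 / 7093099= -80.57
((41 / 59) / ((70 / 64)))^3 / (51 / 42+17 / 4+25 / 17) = 153571426304 / 4152480983875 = 0.04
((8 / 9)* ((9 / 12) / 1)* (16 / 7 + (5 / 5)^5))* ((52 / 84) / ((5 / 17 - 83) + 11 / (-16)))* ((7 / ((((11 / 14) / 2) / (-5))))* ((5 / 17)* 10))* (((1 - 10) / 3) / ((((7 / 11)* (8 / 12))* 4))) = -1196000 / 158781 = -7.53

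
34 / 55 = 0.62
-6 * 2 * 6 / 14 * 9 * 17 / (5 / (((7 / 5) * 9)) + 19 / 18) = -33048 / 61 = -541.77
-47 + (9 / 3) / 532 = -25001 / 532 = -46.99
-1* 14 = -14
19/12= 1.58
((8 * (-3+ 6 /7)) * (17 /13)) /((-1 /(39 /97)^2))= 238680 /65863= 3.62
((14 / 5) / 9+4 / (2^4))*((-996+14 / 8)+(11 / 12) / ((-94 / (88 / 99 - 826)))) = -553.37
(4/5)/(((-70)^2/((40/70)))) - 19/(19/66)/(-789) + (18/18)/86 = 92486097/969746750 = 0.10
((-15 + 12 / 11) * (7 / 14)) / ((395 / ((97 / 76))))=-14841 / 660440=-0.02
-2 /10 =-1 /5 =-0.20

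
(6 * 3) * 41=738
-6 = -6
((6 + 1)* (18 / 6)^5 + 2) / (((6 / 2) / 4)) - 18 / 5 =2267.07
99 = 99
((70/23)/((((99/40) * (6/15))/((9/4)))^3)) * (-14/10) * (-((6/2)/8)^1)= 2296875/122452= 18.76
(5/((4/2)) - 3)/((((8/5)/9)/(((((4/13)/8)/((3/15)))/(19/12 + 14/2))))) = -675/10712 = -0.06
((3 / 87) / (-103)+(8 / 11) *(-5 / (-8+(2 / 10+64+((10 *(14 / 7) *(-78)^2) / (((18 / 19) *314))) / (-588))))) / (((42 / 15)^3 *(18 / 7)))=-433057773875 / 371227780999152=-0.00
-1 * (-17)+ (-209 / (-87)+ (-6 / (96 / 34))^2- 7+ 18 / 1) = 194423 / 5568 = 34.92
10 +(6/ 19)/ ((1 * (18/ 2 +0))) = 572/ 57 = 10.04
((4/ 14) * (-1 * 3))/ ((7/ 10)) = -60/ 49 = -1.22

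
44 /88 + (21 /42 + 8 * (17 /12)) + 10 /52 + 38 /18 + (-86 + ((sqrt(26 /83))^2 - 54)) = -2428721 /19422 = -125.05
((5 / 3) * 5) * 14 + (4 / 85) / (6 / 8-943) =112127702 / 961095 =116.67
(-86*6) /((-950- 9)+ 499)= 129 /115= 1.12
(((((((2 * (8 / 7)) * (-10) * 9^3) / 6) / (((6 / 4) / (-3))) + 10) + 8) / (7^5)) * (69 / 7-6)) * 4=4212648 / 823543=5.12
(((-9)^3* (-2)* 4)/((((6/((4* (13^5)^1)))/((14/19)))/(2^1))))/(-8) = -5052555144/19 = -265923954.95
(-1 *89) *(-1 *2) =178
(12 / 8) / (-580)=-3 / 1160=-0.00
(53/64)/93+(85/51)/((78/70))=349267/232128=1.50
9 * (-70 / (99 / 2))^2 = 19600 / 1089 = 18.00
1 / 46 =0.02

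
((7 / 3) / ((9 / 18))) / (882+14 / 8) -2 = -3022 / 1515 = -1.99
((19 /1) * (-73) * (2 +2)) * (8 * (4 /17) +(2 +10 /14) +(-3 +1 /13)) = -9284.92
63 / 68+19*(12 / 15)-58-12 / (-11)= -40.78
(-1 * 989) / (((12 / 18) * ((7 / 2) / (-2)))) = 5934 / 7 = 847.71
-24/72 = -1/3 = -0.33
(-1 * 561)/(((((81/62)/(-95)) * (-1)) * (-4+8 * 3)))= -110143/54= -2039.69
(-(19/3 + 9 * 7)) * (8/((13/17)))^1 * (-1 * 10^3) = 2176000/3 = 725333.33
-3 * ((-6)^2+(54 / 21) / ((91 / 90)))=-73656 / 637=-115.63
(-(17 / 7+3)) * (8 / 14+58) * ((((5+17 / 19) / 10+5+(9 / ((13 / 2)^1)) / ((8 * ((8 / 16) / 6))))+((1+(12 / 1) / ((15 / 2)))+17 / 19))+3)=-4502.66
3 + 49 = 52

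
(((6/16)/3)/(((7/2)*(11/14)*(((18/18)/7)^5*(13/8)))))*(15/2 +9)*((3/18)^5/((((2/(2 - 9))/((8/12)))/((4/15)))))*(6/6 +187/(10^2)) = -33765263/18954000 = -1.78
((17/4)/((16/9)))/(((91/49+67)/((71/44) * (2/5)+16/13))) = 2873493/44112640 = 0.07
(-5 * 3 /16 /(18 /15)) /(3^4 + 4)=-5 /544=-0.01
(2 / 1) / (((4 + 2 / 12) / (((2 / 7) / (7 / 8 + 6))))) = 192 / 9625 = 0.02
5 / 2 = 2.50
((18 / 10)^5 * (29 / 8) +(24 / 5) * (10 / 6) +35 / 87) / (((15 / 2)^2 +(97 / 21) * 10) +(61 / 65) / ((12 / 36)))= 15220262057 / 20832766250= 0.73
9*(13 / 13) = 9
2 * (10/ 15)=4/ 3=1.33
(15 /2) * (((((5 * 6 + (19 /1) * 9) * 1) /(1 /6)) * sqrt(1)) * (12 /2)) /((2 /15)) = 407025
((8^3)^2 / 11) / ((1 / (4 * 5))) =5242880 / 11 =476625.45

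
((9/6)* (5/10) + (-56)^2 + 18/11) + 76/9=1246145/396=3146.83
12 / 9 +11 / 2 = 41 / 6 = 6.83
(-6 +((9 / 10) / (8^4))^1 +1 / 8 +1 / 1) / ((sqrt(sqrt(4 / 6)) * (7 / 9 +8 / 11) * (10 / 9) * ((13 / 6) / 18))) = -4803485247 * 2^(3 / 4) * 3^(1 / 4) / 396697600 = -26.80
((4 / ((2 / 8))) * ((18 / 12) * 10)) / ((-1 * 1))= -240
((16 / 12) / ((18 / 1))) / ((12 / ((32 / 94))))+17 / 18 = 7207 / 7614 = 0.95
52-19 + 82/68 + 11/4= 2513/68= 36.96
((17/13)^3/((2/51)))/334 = 250563/1467596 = 0.17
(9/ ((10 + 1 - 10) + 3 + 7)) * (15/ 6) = 45/ 22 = 2.05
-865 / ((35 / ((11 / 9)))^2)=-20933 / 19845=-1.05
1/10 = 0.10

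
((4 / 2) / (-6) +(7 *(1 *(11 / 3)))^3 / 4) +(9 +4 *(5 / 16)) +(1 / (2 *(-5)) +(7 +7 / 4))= 2292691 / 540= 4245.72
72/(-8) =-9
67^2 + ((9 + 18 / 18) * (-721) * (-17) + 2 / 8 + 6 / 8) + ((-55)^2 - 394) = 129691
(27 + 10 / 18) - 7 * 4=-4 / 9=-0.44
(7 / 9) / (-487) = -7 / 4383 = -0.00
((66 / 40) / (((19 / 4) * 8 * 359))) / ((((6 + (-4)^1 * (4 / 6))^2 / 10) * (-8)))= -297 / 21827200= -0.00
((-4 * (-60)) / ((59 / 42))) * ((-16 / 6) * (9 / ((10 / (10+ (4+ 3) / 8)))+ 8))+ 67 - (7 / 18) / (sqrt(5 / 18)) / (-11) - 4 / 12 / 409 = -581812784 / 72393+ 7 * sqrt(10) / 330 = -8036.80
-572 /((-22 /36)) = 936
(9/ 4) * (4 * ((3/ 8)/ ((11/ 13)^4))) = 771147/ 117128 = 6.58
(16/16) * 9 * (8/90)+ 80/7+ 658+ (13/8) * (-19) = 179019/280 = 639.35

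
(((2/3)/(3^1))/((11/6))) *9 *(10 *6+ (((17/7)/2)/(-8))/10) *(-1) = -201549/3080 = -65.44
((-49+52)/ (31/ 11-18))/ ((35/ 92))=-3036/ 5845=-0.52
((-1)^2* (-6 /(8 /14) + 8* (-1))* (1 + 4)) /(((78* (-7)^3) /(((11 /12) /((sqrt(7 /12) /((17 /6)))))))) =34595* sqrt(21) /13484016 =0.01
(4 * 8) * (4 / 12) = 32 / 3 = 10.67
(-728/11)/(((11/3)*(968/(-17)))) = 4641/14641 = 0.32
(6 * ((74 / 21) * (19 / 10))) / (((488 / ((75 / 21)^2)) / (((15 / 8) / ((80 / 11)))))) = 2899875 / 10712576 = 0.27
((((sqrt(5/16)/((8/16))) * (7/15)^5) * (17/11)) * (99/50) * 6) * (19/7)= 775523 * sqrt(5)/1406250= 1.23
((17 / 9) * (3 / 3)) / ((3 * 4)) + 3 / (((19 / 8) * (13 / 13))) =2915 / 2052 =1.42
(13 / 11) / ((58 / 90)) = 585 / 319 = 1.83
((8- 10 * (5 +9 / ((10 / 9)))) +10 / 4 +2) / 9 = -79 / 6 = -13.17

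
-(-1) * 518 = 518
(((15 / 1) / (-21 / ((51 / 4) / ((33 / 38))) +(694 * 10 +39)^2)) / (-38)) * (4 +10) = -255 / 2247454283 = -0.00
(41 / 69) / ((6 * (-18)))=-0.01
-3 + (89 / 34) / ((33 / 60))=1.76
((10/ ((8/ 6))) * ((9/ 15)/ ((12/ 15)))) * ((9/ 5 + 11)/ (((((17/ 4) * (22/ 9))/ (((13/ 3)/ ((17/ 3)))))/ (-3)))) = -50544/ 3179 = -15.90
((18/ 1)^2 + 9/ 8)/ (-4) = -2601/ 32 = -81.28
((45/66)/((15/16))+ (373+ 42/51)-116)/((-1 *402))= -48349/75174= -0.64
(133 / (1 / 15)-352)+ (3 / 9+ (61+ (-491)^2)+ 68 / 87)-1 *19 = 242767.11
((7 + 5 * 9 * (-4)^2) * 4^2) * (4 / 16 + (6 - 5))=14540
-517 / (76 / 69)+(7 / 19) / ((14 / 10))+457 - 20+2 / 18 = -21893 / 684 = -32.01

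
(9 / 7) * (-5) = -45 / 7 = -6.43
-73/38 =-1.92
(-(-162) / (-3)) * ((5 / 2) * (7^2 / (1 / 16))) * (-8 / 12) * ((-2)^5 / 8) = -282240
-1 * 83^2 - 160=-7049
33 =33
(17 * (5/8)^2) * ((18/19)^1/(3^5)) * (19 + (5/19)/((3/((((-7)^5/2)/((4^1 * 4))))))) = -20986075/29942784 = -0.70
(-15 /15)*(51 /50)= -51 /50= -1.02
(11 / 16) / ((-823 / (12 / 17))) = -33 / 55964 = -0.00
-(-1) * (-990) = -990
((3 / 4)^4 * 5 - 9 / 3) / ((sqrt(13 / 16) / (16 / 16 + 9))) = -1815 * sqrt(13) / 416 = -15.73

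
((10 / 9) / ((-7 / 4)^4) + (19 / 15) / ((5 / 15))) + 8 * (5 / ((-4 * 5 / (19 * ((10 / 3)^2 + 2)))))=-53407049 / 108045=-494.30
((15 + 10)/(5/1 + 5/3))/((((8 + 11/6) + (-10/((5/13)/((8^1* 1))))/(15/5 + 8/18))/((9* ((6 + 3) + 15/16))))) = -1996245/300896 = -6.63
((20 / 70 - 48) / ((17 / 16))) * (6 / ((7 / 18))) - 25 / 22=-12718169 / 18326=-694.00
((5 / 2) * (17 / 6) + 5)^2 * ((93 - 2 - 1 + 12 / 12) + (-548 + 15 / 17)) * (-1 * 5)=407569625 / 1224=332981.72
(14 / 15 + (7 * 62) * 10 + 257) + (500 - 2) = 76439 / 15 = 5095.93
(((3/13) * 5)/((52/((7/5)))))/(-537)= -7/121004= -0.00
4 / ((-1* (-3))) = 4 / 3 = 1.33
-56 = -56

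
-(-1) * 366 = 366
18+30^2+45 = 963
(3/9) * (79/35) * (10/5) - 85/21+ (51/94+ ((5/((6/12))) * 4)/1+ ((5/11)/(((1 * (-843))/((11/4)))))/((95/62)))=1001189164/26347965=38.00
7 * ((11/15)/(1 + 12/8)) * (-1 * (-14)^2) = -30184/75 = -402.45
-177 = -177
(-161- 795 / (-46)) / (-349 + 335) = 10.27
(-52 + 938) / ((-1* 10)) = -443 / 5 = -88.60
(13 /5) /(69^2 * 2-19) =1 /3655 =0.00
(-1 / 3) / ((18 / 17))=-17 / 54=-0.31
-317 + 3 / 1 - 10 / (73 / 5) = -22972 / 73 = -314.68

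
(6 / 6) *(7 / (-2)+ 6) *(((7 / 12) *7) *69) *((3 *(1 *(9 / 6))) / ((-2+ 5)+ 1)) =50715 / 64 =792.42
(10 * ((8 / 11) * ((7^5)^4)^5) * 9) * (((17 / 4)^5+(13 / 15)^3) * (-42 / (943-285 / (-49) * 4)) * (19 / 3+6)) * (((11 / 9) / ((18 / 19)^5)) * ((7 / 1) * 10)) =-3411050244153385707342751675788573117140163561891805665998729941080830615738101638668163204668984948067889 / 193245212367360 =-17651408810423536738108480000000000000000000000000000000000000000000000000000000000000000000.00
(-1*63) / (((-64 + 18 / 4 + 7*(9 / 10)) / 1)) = 45 / 38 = 1.18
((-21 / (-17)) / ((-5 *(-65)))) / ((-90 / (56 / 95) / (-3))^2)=5488 / 3739734375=0.00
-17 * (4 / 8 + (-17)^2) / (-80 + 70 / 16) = 39372 / 605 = 65.08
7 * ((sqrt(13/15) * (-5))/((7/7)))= -32.58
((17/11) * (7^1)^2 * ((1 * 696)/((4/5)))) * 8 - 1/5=28988389/55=527061.62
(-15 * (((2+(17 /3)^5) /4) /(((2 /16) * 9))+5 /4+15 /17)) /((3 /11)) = -10641606965 /148716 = -71556.57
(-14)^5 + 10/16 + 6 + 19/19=-4302531/8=-537816.38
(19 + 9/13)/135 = 256/1755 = 0.15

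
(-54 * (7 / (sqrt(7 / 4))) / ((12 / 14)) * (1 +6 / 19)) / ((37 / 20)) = -63000 * sqrt(7) / 703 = -237.10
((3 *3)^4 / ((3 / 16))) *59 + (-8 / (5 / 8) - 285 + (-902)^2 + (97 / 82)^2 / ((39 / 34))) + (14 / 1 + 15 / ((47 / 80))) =88675183864541 / 30812730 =2877874.95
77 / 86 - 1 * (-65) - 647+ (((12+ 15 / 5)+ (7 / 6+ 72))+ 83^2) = 825092 / 129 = 6396.06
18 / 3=6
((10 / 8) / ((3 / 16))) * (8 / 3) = 160 / 9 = 17.78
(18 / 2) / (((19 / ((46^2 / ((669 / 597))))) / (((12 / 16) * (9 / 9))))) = 2842317 / 4237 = 670.83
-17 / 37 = -0.46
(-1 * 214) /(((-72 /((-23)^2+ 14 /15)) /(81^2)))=206681949 /20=10334097.45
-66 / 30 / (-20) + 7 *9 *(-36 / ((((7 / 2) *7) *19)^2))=1232453 / 12382300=0.10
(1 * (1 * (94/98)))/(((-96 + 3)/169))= -7943/4557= -1.74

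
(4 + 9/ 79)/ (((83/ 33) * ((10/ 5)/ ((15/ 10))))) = 32175/ 26228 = 1.23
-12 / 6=-2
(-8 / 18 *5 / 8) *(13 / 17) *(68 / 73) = -130 / 657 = -0.20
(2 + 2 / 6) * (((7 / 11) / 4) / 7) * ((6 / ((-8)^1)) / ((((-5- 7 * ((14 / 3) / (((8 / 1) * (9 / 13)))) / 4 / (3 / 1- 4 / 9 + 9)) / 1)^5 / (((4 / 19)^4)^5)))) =4016372693680633254248448 / 12237516345838647795019816531747015308337739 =0.00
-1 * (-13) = 13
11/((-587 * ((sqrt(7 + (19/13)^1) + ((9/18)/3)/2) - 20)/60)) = 95040 * sqrt(1430)/426592271 + 24607440/426592271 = 0.07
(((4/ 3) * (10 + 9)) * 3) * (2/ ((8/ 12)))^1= 228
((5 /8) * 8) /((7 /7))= 5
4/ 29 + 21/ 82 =937/ 2378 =0.39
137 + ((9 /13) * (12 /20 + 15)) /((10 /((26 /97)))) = 137.29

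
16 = 16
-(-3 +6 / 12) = 5 / 2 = 2.50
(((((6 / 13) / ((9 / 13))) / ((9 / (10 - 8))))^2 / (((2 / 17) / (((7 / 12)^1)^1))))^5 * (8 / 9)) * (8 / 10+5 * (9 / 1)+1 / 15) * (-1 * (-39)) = 54639480663412736 / 2251419529454986815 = 0.02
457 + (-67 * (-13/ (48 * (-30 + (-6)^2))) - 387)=21031/ 288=73.02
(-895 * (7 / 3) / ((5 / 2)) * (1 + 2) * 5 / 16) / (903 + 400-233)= -1253 / 1712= -0.73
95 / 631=0.15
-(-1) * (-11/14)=-11/14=-0.79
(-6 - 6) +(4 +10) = 2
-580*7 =-4060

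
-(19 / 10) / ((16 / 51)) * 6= -2907 / 80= -36.34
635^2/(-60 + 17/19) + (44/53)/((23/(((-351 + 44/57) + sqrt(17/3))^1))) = -533314782581/78029409 + 44 * sqrt(51)/3657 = -6834.71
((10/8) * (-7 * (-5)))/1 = 175/4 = 43.75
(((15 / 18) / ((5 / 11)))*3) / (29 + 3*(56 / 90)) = 165 / 926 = 0.18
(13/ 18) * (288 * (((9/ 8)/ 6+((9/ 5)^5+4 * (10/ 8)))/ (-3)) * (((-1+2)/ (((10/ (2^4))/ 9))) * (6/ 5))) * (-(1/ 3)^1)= 751395216/ 78125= 9617.86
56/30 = 1.87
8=8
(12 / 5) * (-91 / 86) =-546 / 215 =-2.54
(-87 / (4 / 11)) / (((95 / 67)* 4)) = -64119 / 1520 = -42.18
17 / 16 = 1.06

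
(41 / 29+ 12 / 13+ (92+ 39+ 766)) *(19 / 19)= 339050 / 377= 899.34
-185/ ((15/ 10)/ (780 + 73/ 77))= -22249210/ 231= -96316.93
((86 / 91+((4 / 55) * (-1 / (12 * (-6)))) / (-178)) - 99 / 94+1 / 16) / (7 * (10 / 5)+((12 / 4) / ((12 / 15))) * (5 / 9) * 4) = -137600873 / 67329902640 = -0.00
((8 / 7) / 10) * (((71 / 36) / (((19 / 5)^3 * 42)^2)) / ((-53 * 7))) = -221875 / 1939700356345332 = -0.00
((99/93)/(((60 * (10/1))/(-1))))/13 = -11/80600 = -0.00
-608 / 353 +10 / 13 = -0.95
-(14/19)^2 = -196/361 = -0.54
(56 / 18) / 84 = 1 / 27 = 0.04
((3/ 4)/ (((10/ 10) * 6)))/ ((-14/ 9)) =-9/ 112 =-0.08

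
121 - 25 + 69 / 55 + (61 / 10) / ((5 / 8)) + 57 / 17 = 515968 / 4675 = 110.37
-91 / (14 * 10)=-13 / 20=-0.65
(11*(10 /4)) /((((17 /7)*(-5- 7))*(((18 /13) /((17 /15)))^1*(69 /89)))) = -89089 /89424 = -1.00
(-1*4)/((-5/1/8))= 32/5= 6.40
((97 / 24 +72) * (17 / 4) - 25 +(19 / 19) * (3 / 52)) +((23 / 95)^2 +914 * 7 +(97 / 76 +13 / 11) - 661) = 748048432687 / 123895200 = 6037.75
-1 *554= -554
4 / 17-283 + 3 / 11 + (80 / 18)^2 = -3979706 / 15147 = -262.74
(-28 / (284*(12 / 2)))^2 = 0.00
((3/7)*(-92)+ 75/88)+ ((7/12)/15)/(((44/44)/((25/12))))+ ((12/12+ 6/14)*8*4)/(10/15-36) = -70147831/1762992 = -39.79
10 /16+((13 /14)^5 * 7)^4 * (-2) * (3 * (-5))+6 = 285189888150115888252223 /17423626702474969088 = 16368.00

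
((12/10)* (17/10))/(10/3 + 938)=153/70600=0.00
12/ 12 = 1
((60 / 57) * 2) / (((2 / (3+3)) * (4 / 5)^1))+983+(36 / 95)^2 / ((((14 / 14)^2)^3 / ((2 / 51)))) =152028889 / 153425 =990.90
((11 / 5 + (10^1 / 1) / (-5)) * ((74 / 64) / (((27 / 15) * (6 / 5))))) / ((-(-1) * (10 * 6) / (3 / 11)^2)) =37 / 278784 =0.00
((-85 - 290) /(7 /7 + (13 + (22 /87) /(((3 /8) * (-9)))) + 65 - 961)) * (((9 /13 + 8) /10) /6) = 6635925 /107743688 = 0.06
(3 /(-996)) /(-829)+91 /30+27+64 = 388209109 /4128420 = 94.03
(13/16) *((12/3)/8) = 13/32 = 0.41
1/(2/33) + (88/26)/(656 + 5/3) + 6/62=16.60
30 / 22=15 / 11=1.36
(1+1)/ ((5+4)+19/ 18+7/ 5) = 180/ 1031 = 0.17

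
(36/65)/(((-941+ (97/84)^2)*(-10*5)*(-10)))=-63504/53871081875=-0.00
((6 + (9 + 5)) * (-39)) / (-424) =1.84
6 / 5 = 1.20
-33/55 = -3/5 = -0.60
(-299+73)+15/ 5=-223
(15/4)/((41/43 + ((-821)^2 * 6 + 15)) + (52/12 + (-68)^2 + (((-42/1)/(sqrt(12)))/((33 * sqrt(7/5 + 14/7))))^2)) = 3980295/4297540779256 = 0.00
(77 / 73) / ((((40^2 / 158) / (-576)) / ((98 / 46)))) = -5365206 / 41975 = -127.82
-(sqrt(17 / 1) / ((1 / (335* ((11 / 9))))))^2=-230846825 / 81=-2849960.80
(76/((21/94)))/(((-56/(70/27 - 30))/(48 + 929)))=645621140/3969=162665.95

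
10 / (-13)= -10 / 13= -0.77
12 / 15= 0.80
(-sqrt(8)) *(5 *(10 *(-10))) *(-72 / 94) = -1083.23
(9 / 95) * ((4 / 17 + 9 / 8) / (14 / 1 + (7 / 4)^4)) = 1184 / 214795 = 0.01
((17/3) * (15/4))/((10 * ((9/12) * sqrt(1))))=17/6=2.83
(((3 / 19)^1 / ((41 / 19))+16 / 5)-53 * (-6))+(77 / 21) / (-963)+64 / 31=5936279074 / 18359595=323.33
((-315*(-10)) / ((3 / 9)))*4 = 37800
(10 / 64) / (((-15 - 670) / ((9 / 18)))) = -1 / 8768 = -0.00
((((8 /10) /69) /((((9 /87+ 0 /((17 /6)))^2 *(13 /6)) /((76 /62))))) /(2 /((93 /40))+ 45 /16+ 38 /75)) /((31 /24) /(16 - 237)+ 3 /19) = 52850862080 /54793193917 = 0.96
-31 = -31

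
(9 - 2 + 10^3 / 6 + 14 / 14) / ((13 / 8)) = 4192 / 39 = 107.49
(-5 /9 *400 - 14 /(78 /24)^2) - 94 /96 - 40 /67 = -367067135 /1630512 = -225.12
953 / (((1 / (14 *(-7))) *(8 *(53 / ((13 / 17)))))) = -607061 / 3604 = -168.44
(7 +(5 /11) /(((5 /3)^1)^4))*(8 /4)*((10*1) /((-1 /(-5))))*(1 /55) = 38824 /3025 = 12.83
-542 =-542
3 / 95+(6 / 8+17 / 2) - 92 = -31433 / 380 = -82.72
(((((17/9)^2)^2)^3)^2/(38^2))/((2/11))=3733935384460730951078545288331/230365487606007808485386568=16208.74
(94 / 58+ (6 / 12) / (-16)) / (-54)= -1475 / 50112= -0.03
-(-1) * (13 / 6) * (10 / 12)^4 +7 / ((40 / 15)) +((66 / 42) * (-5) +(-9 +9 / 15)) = -12.59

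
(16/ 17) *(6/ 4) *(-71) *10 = -17040/ 17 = -1002.35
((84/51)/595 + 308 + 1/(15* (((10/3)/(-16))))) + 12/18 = 6683474/21675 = 308.35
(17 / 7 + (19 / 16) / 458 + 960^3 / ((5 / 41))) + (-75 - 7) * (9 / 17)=6326448413390005 / 872032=7254835159.02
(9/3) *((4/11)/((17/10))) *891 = 9720/17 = 571.76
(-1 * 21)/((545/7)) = -147/545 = -0.27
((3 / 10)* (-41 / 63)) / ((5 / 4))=-82 / 525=-0.16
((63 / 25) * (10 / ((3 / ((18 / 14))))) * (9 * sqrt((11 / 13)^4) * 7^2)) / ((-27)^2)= 11858 / 2535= 4.68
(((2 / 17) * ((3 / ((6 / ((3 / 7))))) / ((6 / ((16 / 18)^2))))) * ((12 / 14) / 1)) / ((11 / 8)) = 512 / 247401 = 0.00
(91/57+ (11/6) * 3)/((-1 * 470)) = -809/53580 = -0.02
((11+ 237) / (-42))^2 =15376 / 441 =34.87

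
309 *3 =927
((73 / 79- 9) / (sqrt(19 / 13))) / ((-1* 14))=0.48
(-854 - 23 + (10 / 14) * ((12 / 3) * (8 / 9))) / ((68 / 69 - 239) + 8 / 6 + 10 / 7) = 3.72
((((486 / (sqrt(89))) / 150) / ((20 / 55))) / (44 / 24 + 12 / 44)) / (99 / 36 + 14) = 58806* sqrt(89) / 20721425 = 0.03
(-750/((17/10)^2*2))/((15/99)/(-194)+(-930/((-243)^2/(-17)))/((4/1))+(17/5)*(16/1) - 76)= 1968915093750/326749662341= 6.03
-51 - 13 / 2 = -115 / 2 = -57.50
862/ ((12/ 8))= 1724/ 3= 574.67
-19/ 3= -6.33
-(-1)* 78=78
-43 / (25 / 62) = -2666 / 25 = -106.64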